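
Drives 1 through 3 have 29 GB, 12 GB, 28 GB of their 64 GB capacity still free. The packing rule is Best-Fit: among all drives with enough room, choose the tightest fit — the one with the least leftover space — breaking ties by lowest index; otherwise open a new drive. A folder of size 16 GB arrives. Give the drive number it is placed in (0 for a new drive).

3

Drives with room: drive 1 (29 GB), drive 3 (28 GB).
Tightest fit is drive 3 with 28 GB free.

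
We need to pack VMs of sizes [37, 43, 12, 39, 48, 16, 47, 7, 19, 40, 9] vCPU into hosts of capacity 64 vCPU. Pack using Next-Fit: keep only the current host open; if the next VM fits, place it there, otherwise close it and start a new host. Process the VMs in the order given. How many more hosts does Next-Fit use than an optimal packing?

1

Next-Fit: [37] [43,12] [39] [48,16] [47,7] [19,40] [9] → 7 hosts.
6 VMs exceed 32 vCPU (half the capacity), and no two of those can share a host, so at least 6 hosts are needed.
An optimal packing achieves that bound: [48,16] [47,12] [43,19] [40,9,7] [39] [37] → 6 hosts.
Excess: 7 − 6 = 1.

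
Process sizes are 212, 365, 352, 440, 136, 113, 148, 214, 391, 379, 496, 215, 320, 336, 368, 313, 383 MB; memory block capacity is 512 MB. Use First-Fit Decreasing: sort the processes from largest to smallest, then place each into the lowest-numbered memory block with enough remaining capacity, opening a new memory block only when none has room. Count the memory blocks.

Sorted descending: 496, 440, 391, 383, 379, 368, 365, 352, 336, 320, 313, 215, 214, 212, 148, 136, 113.
496 MB → memory block 1 (remaining 16 MB)
440 MB → memory block 2 (remaining 72 MB)
391 MB → memory block 3 (remaining 121 MB)
383 MB → memory block 4 (remaining 129 MB)
379 MB → memory block 5 (remaining 133 MB)
368 MB → memory block 6 (remaining 144 MB)
365 MB → memory block 7 (remaining 147 MB)
352 MB → memory block 8 (remaining 160 MB)
336 MB → memory block 9 (remaining 176 MB)
320 MB → memory block 10 (remaining 192 MB)
313 MB → memory block 11 (remaining 199 MB)
215 MB → memory block 12 (remaining 297 MB)
214 MB → memory block 12 (remaining 83 MB)
212 MB → memory block 13 (remaining 300 MB)
148 MB → memory block 8 (remaining 12 MB)
136 MB → memory block 6 (remaining 8 MB)
113 MB → memory block 3 (remaining 8 MB)

13 memory blocks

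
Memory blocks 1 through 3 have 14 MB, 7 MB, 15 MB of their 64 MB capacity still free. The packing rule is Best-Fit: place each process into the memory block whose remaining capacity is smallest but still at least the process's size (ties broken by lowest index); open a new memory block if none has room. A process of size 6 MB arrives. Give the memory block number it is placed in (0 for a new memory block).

Memory blocks with room: memory block 1 (14 MB), memory block 2 (7 MB), memory block 3 (15 MB).
Tightest fit is memory block 2 with 7 MB free.

2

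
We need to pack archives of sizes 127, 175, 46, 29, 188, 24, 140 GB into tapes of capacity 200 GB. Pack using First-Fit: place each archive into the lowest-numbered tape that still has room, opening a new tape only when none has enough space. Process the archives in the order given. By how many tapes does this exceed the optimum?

First-Fit: [127,46,24] [175] [29,140] [188] → 4 tapes.
Total size 729 GB; any packing needs at least ⌈729/200⌉ = 4 tapes.
So 4 is already optimal.

0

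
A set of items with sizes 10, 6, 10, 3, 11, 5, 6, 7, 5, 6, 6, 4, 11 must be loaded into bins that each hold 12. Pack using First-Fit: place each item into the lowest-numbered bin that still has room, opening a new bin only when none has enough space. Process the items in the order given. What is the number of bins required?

9

bin 1: place 10, 2 left
bin 2: place 6, 6 left
bin 3: place 10, 2 left
bin 2: place 3, 3 left
bin 4: place 11, 1 left
bin 5: place 5, 7 left
bin 5: place 6, 1 left
bin 6: place 7, 5 left
bin 6: place 5, 0 left
bin 7: place 6, 6 left
bin 7: place 6, 0 left
bin 8: place 4, 8 left
bin 9: place 11, 1 left
Final bins: [10] [6,3] [10] [11] [5,6] [7,5] [6,6] [4] [11].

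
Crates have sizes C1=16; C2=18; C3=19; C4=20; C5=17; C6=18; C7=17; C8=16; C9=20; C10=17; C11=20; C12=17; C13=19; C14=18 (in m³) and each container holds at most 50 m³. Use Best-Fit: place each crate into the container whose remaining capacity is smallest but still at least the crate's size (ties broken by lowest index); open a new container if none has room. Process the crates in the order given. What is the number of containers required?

7

Put C1 (16 m³) in container 1; 34 m³ remain.
Put C2 (18 m³) in container 1; 16 m³ remain.
Put C3 (19 m³) in container 2; 31 m³ remain.
Put C4 (20 m³) in container 2; 11 m³ remain.
Put C5 (17 m³) in container 3; 33 m³ remain.
Put C6 (18 m³) in container 3; 15 m³ remain.
Put C7 (17 m³) in container 4; 33 m³ remain.
Put C8 (16 m³) in container 1; 0 m³ remain.
Put C9 (20 m³) in container 4; 13 m³ remain.
Put C10 (17 m³) in container 5; 33 m³ remain.
Put C11 (20 m³) in container 5; 13 m³ remain.
Put C12 (17 m³) in container 6; 33 m³ remain.
Put C13 (19 m³) in container 6; 14 m³ remain.
Put C14 (18 m³) in container 7; 32 m³ remain.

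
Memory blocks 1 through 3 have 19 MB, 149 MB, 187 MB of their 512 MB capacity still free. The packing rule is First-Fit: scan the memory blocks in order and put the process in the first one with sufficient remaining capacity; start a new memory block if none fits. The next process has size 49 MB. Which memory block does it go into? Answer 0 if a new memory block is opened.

2

Memory blocks with room: memory block 2 (149 MB), memory block 3 (187 MB).
The first with room is memory block 2.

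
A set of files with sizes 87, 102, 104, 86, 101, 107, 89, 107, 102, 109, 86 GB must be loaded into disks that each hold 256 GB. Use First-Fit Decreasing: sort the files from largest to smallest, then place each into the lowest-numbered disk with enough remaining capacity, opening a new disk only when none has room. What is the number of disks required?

6 disks

Sorted descending: 109, 107, 107, 104, 102, 102, 101, 89, 87, 86, 86.
Put 109 GB in disk 1; 147 GB remain.
Put 107 GB in disk 1; 40 GB remain.
Put 107 GB in disk 2; 149 GB remain.
Put 104 GB in disk 2; 45 GB remain.
Put 102 GB in disk 3; 154 GB remain.
Put 102 GB in disk 3; 52 GB remain.
Put 101 GB in disk 4; 155 GB remain.
Put 89 GB in disk 4; 66 GB remain.
Put 87 GB in disk 5; 169 GB remain.
Put 86 GB in disk 5; 83 GB remain.
Put 86 GB in disk 6; 170 GB remain.
Final disks: [109,107] [107,104] [102,102] [101,89] [87,86] [86].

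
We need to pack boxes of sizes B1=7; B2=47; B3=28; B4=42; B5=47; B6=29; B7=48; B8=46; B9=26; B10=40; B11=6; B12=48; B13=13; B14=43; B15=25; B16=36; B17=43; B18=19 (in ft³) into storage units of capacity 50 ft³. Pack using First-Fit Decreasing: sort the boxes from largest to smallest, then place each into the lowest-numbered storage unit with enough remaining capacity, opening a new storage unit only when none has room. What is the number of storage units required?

Sorted descending: 48, 48, 47, 47, 46, 43, 43, 42, 40, 36, 29, 28, 26, 25, 19, 13, 7, 6.
Put 48 ft³ in storage unit 1; 2 ft³ remain.
Put 48 ft³ in storage unit 2; 2 ft³ remain.
Put 47 ft³ in storage unit 3; 3 ft³ remain.
Put 47 ft³ in storage unit 4; 3 ft³ remain.
Put 46 ft³ in storage unit 5; 4 ft³ remain.
Put 43 ft³ in storage unit 6; 7 ft³ remain.
Put 43 ft³ in storage unit 7; 7 ft³ remain.
Put 42 ft³ in storage unit 8; 8 ft³ remain.
Put 40 ft³ in storage unit 9; 10 ft³ remain.
Put 36 ft³ in storage unit 10; 14 ft³ remain.
Put 29 ft³ in storage unit 11; 21 ft³ remain.
Put 28 ft³ in storage unit 12; 22 ft³ remain.
Put 26 ft³ in storage unit 13; 24 ft³ remain.
Put 25 ft³ in storage unit 14; 25 ft³ remain.
Put 19 ft³ in storage unit 11; 2 ft³ remain.
Put 13 ft³ in storage unit 10; 1 ft³ remain.
Put 7 ft³ in storage unit 6; 0 ft³ remain.
Put 6 ft³ in storage unit 7; 1 ft³ remain.

14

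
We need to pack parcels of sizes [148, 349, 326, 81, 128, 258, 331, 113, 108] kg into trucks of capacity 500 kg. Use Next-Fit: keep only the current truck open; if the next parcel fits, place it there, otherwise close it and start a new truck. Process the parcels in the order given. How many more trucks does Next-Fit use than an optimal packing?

Next-Fit: [148,349] [326,81] [128,258] [331,113] [108] → 5 trucks.
Total size 1842 kg; any packing needs at least ⌈1842/500⌉ = 4 trucks.
An optimal packing achieves that bound: [349,148] [331,128] [326,113] [258,108,81] → 4 trucks.
Excess: 5 − 4 = 1.

1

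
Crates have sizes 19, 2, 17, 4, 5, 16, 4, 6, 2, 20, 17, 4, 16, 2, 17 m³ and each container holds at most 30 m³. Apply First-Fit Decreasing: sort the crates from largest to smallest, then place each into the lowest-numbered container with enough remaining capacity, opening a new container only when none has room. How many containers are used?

Sorted descending: 20, 19, 17, 17, 17, 16, 16, 6, 5, 4, 4, 4, 2, 2, 2.
Put 20 m³ in container 1; 10 m³ remain.
Put 19 m³ in container 2; 11 m³ remain.
Put 17 m³ in container 3; 13 m³ remain.
Put 17 m³ in container 4; 13 m³ remain.
Put 17 m³ in container 5; 13 m³ remain.
Put 16 m³ in container 6; 14 m³ remain.
Put 16 m³ in container 7; 14 m³ remain.
Put 6 m³ in container 1; 4 m³ remain.
Put 5 m³ in container 2; 6 m³ remain.
Put 4 m³ in container 1; 0 m³ remain.
Put 4 m³ in container 2; 2 m³ remain.
Put 4 m³ in container 3; 9 m³ remain.
Put 2 m³ in container 2; 0 m³ remain.
Put 2 m³ in container 3; 7 m³ remain.
Put 2 m³ in container 3; 5 m³ remain.

7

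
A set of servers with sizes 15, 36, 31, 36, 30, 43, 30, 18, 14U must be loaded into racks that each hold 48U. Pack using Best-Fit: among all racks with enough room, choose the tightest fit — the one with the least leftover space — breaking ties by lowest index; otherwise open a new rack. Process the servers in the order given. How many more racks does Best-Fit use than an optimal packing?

0

Best-Fit: [15,31] [36] [36] [30,18] [43] [30,14] → 6 racks.
Total size 253U; any packing needs at least ⌈253/48⌉ = 6 racks.
So 6 is already optimal.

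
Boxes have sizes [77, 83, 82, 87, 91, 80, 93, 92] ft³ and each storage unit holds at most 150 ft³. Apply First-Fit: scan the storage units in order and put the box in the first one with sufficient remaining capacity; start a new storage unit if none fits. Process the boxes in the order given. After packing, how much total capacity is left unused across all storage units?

515

77 ft³ → storage unit 1 (remaining 73 ft³)
83 ft³ → storage unit 2 (remaining 67 ft³)
82 ft³ → storage unit 3 (remaining 68 ft³)
87 ft³ → storage unit 4 (remaining 63 ft³)
91 ft³ → storage unit 5 (remaining 59 ft³)
80 ft³ → storage unit 6 (remaining 70 ft³)
93 ft³ → storage unit 7 (remaining 57 ft³)
92 ft³ → storage unit 8 (remaining 58 ft³)
8 storage units × 150 ft³ = 1200 ft³; used 685 ft³; unused 515 ft³.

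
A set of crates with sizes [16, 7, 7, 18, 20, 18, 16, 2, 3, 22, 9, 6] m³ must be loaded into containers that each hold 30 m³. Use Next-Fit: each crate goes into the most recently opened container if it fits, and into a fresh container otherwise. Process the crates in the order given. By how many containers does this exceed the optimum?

Next-Fit: [16,7,7] [18] [20] [18] [16,2,3] [22] [9,6] → 7 containers.
6 crates exceed 15 m³ (half the capacity), and no two of those can share a container, so at least 6 containers are needed.
An optimal packing achieves that bound: [22,7] [20,9] [18,7,3,2] [18,6] [16] [16] → 6 containers.
Excess: 7 − 6 = 1.

1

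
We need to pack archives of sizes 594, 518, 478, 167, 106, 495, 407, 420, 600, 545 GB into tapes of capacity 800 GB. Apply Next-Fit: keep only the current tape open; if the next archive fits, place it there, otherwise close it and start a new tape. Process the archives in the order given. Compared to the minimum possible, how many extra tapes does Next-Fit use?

Next-Fit: [594] [518] [478,167,106] [495] [407] [420] [600] [545] → 8 tapes.
8 archives exceed 400 GB (half the capacity), and no two of those can share a tape, so at least 8 tapes are needed.
So 8 is already optimal.

0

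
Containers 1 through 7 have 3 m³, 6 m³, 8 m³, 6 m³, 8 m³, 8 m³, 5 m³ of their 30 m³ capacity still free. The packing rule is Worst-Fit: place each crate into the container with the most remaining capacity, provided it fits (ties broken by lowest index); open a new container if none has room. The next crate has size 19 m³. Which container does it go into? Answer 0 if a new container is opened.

0

No container has ≥ 19 m³ free, so a new container is opened.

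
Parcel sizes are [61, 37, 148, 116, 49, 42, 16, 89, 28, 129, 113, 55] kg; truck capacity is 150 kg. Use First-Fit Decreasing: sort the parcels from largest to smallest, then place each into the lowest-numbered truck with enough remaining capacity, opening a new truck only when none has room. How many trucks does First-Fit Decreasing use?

6

Sorted descending: 148, 129, 116, 113, 89, 61, 55, 49, 42, 37, 28, 16.
Put 148 kg in truck 1; 2 kg remain.
Put 129 kg in truck 2; 21 kg remain.
Put 116 kg in truck 3; 34 kg remain.
Put 113 kg in truck 4; 37 kg remain.
Put 89 kg in truck 5; 61 kg remain.
Put 61 kg in truck 5; 0 kg remain.
Put 55 kg in truck 6; 95 kg remain.
Put 49 kg in truck 6; 46 kg remain.
Put 42 kg in truck 6; 4 kg remain.
Put 37 kg in truck 4; 0 kg remain.
Put 28 kg in truck 3; 6 kg remain.
Put 16 kg in truck 2; 5 kg remain.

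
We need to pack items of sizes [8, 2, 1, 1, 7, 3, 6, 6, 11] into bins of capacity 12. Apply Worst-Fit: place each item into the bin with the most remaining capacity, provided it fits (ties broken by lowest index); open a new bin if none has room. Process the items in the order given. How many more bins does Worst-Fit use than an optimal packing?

Worst-Fit: [8,2,1,1] [7,3] [6,6] [11] → 4 bins.
Total size 45; any packing needs at least ⌈45/12⌉ = 4 bins.
So 4 is already optimal.

0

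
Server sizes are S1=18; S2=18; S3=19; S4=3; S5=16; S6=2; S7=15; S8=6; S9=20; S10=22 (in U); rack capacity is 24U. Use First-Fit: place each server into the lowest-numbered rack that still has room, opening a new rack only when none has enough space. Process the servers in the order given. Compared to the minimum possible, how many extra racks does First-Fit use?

First-Fit: [18,3,2] [18,6] [19] [16] [15] [20] [22] → 7 racks.
7 servers exceed 12U (half the capacity), and no two of those can share a rack, so at least 7 racks are needed.
So 7 is already optimal.

0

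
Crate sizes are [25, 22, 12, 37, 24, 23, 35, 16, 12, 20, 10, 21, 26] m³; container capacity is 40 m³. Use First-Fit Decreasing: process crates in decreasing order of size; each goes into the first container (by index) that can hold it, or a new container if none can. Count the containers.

9

Sorted descending: 37, 35, 26, 25, 24, 23, 22, 21, 20, 16, 12, 12, 10.
37 m³ → container 1 (remaining 3 m³)
35 m³ → container 2 (remaining 5 m³)
26 m³ → container 3 (remaining 14 m³)
25 m³ → container 4 (remaining 15 m³)
24 m³ → container 5 (remaining 16 m³)
23 m³ → container 6 (remaining 17 m³)
22 m³ → container 7 (remaining 18 m³)
21 m³ → container 8 (remaining 19 m³)
20 m³ → container 9 (remaining 20 m³)
16 m³ → container 5 (remaining 0 m³)
12 m³ → container 3 (remaining 2 m³)
12 m³ → container 4 (remaining 3 m³)
10 m³ → container 6 (remaining 7 m³)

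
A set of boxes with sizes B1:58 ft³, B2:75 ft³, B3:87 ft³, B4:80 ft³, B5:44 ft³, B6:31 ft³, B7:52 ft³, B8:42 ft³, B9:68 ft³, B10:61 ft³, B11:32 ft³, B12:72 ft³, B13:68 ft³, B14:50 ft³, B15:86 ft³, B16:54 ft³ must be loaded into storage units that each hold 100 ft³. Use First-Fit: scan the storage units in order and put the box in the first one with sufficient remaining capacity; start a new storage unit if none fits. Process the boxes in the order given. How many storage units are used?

Put B1 (58 ft³) in storage unit 1; 42 ft³ remain.
Put B2 (75 ft³) in storage unit 2; 25 ft³ remain.
Put B3 (87 ft³) in storage unit 3; 13 ft³ remain.
Put B4 (80 ft³) in storage unit 4; 20 ft³ remain.
Put B5 (44 ft³) in storage unit 5; 56 ft³ remain.
Put B6 (31 ft³) in storage unit 1; 11 ft³ remain.
Put B7 (52 ft³) in storage unit 5; 4 ft³ remain.
Put B8 (42 ft³) in storage unit 6; 58 ft³ remain.
Put B9 (68 ft³) in storage unit 7; 32 ft³ remain.
Put B10 (61 ft³) in storage unit 8; 39 ft³ remain.
Put B11 (32 ft³) in storage unit 6; 26 ft³ remain.
Put B12 (72 ft³) in storage unit 9; 28 ft³ remain.
Put B13 (68 ft³) in storage unit 10; 32 ft³ remain.
Put B14 (50 ft³) in storage unit 11; 50 ft³ remain.
Put B15 (86 ft³) in storage unit 12; 14 ft³ remain.
Put B16 (54 ft³) in storage unit 13; 46 ft³ remain.
Final storage units: [58,31] [75] [87] [80] [44,52] [42,32] [68] [61] [72] [68] [50] [86] [54].

13 storage units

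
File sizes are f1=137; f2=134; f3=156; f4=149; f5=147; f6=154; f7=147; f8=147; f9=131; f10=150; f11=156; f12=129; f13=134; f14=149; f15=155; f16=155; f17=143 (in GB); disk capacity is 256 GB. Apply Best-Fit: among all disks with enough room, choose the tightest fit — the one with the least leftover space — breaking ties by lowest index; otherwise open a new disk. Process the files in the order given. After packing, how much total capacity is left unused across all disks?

1879

f1 (137 GB) → disk 1 (remaining 119 GB)
f2 (134 GB) → disk 2 (remaining 122 GB)
f3 (156 GB) → disk 3 (remaining 100 GB)
f4 (149 GB) → disk 4 (remaining 107 GB)
f5 (147 GB) → disk 5 (remaining 109 GB)
f6 (154 GB) → disk 6 (remaining 102 GB)
f7 (147 GB) → disk 7 (remaining 109 GB)
f8 (147 GB) → disk 8 (remaining 109 GB)
f9 (131 GB) → disk 9 (remaining 125 GB)
f10 (150 GB) → disk 10 (remaining 106 GB)
f11 (156 GB) → disk 11 (remaining 100 GB)
f12 (129 GB) → disk 12 (remaining 127 GB)
f13 (134 GB) → disk 13 (remaining 122 GB)
f14 (149 GB) → disk 14 (remaining 107 GB)
f15 (155 GB) → disk 15 (remaining 101 GB)
f16 (155 GB) → disk 16 (remaining 101 GB)
f17 (143 GB) → disk 17 (remaining 113 GB)
17 disks × 256 GB = 4352 GB; used 2473 GB; unused 1879 GB.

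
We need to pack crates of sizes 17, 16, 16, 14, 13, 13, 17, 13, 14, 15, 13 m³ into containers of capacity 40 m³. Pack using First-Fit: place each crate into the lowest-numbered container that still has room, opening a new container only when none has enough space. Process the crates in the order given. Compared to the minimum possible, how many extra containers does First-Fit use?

First-Fit: [17,16] [16,14] [13,13,13] [17,14] [15,13] → 5 containers.
Total size 161 m³; any packing needs at least ⌈161/40⌉ = 5 containers.
So 5 is already optimal.

0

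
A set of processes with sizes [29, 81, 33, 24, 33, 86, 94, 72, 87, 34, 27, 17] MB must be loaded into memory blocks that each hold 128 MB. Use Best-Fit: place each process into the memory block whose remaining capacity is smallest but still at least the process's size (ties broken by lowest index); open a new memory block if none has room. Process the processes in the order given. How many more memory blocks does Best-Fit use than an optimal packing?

1

Best-Fit: [29,81,17] [33,24,33,27] [86] [94,34] [72] [87] → 6 memory blocks.
Total size 617 MB; any packing needs at least ⌈617/128⌉ = 5 memory blocks.
An optimal packing achieves that bound: [94,34] [87,33] [86,33] [81,29,17] [72,27,24] → 5 memory blocks.
Excess: 6 − 5 = 1.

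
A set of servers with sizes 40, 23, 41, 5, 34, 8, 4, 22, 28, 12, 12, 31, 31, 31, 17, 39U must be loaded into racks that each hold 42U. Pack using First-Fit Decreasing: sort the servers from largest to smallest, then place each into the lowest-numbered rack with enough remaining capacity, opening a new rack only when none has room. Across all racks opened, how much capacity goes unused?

42

Sorted descending: 41, 40, 39, 34, 31, 31, 31, 28, 23, 22, 17, 12, 12, 8, 5, 4.
Put 41U in rack 1; 1U remain.
Put 40U in rack 2; 2U remain.
Put 39U in rack 3; 3U remain.
Put 34U in rack 4; 8U remain.
Put 31U in rack 5; 11U remain.
Put 31U in rack 6; 11U remain.
Put 31U in rack 7; 11U remain.
Put 28U in rack 8; 14U remain.
Put 23U in rack 9; 19U remain.
Put 22U in rack 10; 20U remain.
Put 17U in rack 9; 2U remain.
Put 12U in rack 8; 2U remain.
Put 12U in rack 10; 8U remain.
Put 8U in rack 4; 0U remain.
Put 5U in rack 5; 6U remain.
Put 4U in rack 5; 2U remain.
10 racks × 42U = 420U; used 378U; unused 42U.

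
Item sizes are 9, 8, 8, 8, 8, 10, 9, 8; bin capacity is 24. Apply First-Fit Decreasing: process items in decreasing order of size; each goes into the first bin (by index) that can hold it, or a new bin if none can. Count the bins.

Sorted descending: 10, 9, 9, 8, 8, 8, 8, 8.
10 → bin 1 (remaining 14)
9 → bin 1 (remaining 5)
9 → bin 2 (remaining 15)
8 → bin 2 (remaining 7)
8 → bin 3 (remaining 16)
8 → bin 3 (remaining 8)
8 → bin 3 (remaining 0)
8 → bin 4 (remaining 16)

4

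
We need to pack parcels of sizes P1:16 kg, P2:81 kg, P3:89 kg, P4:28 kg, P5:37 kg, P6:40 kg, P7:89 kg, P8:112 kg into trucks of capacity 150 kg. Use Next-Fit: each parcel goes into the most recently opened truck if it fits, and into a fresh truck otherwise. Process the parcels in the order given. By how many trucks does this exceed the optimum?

Next-Fit: [16,81] [89,28] [37,40] [89] [112] → 5 trucks.
Total size 492 kg; any packing needs at least ⌈492/150⌉ = 4 trucks.
An optimal packing achieves that bound: [112,37] [89,40,16] [89,28] [81] → 4 trucks.
Excess: 5 − 4 = 1.

1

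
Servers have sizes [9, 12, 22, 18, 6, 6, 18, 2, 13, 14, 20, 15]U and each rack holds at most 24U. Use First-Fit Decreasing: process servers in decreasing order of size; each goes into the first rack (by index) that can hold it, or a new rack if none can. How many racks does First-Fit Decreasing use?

Sorted descending: 22, 20, 18, 18, 15, 14, 13, 12, 9, 6, 6, 2.
rack 1: place 22U, 2U left
rack 2: place 20U, 4U left
rack 3: place 18U, 6U left
rack 4: place 18U, 6U left
rack 5: place 15U, 9U left
rack 6: place 14U, 10U left
rack 7: place 13U, 11U left
rack 8: place 12U, 12U left
rack 5: place 9U, 0U left
rack 3: place 6U, 0U left
rack 4: place 6U, 0U left
rack 1: place 2U, 0U left

8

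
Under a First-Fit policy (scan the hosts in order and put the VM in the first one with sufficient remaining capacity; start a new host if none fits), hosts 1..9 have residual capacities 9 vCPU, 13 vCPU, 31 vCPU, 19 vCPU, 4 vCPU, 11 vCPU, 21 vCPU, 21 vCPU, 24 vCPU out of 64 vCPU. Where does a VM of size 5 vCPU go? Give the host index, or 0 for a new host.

Hosts with room: host 1 (9 vCPU), host 2 (13 vCPU), host 3 (31 vCPU), host 4 (19 vCPU), host 6 (11 vCPU), host 7 (21 vCPU), host 8 (21 vCPU), host 9 (24 vCPU).
The first with room is host 1.

1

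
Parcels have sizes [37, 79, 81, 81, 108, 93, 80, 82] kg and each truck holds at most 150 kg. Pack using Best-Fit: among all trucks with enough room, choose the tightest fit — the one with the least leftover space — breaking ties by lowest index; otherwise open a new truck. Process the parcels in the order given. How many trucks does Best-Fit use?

Put 37 kg in truck 1; 113 kg remain.
Put 79 kg in truck 1; 34 kg remain.
Put 81 kg in truck 2; 69 kg remain.
Put 81 kg in truck 3; 69 kg remain.
Put 108 kg in truck 4; 42 kg remain.
Put 93 kg in truck 5; 57 kg remain.
Put 80 kg in truck 6; 70 kg remain.
Put 82 kg in truck 7; 68 kg remain.
Final trucks: [37,79] [81] [81] [108] [93] [80] [82].

7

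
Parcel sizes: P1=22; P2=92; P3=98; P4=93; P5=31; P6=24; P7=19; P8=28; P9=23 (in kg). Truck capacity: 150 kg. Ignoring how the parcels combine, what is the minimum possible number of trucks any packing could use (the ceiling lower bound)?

Total size = 22 + 92 + 98 + 93 + 31 + 24 + 19 + 28 + 23 = 430 kg.
⌈430 / 150⌉ = 3.

3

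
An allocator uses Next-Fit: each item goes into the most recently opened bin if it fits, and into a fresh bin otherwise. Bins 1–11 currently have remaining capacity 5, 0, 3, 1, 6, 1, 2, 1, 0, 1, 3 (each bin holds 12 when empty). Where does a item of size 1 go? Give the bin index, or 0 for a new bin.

Next-Fit only looks at bin 11, which has 3 free.
1 fits there.

11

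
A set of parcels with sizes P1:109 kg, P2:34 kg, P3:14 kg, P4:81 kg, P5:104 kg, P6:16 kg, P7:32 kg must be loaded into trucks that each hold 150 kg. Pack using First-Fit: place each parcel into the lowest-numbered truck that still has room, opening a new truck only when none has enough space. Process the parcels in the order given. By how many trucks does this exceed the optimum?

First-Fit: [109,34] [14,81,16,32] [104] → 3 trucks.
Total size 390 kg; any packing needs at least ⌈390/150⌉ = 3 trucks.
So 3 is already optimal.

0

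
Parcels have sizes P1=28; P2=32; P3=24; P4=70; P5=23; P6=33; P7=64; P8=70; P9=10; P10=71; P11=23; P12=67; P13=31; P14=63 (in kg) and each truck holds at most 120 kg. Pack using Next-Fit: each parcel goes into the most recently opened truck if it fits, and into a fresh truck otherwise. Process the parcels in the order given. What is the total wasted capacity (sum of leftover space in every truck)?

truck 1: place P1 (28 kg), 92 kg left
truck 1: place P2 (32 kg), 60 kg left
truck 1: place P3 (24 kg), 36 kg left
truck 2: place P4 (70 kg), 50 kg left
truck 2: place P5 (23 kg), 27 kg left
truck 3: place P6 (33 kg), 87 kg left
truck 3: place P7 (64 kg), 23 kg left
truck 4: place P8 (70 kg), 50 kg left
truck 4: place P9 (10 kg), 40 kg left
truck 5: place P10 (71 kg), 49 kg left
truck 5: place P11 (23 kg), 26 kg left
truck 6: place P12 (67 kg), 53 kg left
truck 6: place P13 (31 kg), 22 kg left
truck 7: place P14 (63 kg), 57 kg left
7 trucks × 120 kg = 840 kg; used 609 kg; unused 231 kg.

231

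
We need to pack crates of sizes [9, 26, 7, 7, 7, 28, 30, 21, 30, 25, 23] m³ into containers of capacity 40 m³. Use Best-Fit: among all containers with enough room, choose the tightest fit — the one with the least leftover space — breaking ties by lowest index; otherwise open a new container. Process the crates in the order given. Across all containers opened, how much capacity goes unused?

107

Put 9 m³ in container 1; 31 m³ remain.
Put 26 m³ in container 1; 5 m³ remain.
Put 7 m³ in container 2; 33 m³ remain.
Put 7 m³ in container 2; 26 m³ remain.
Put 7 m³ in container 2; 19 m³ remain.
Put 28 m³ in container 3; 12 m³ remain.
Put 30 m³ in container 4; 10 m³ remain.
Put 21 m³ in container 5; 19 m³ remain.
Put 30 m³ in container 6; 10 m³ remain.
Put 25 m³ in container 7; 15 m³ remain.
Put 23 m³ in container 8; 17 m³ remain.
8 containers × 40 m³ = 320 m³; used 213 m³; unused 107 m³.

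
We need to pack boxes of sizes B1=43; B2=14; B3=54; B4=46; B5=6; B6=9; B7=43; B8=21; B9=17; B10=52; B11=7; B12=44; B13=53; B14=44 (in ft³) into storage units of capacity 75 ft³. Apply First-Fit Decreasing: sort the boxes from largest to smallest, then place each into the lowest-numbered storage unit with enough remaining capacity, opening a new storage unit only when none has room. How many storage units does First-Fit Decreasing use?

8

Sorted descending: 54, 53, 52, 46, 44, 44, 43, 43, 21, 17, 14, 9, 7, 6.
Put 54 ft³ in storage unit 1; 21 ft³ remain.
Put 53 ft³ in storage unit 2; 22 ft³ remain.
Put 52 ft³ in storage unit 3; 23 ft³ remain.
Put 46 ft³ in storage unit 4; 29 ft³ remain.
Put 44 ft³ in storage unit 5; 31 ft³ remain.
Put 44 ft³ in storage unit 6; 31 ft³ remain.
Put 43 ft³ in storage unit 7; 32 ft³ remain.
Put 43 ft³ in storage unit 8; 32 ft³ remain.
Put 21 ft³ in storage unit 1; 0 ft³ remain.
Put 17 ft³ in storage unit 2; 5 ft³ remain.
Put 14 ft³ in storage unit 3; 9 ft³ remain.
Put 9 ft³ in storage unit 3; 0 ft³ remain.
Put 7 ft³ in storage unit 4; 22 ft³ remain.
Put 6 ft³ in storage unit 4; 16 ft³ remain.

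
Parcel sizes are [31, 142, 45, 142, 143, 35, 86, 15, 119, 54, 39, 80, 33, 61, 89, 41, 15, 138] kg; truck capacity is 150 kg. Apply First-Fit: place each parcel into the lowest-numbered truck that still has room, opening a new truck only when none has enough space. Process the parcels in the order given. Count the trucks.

Put 31 kg in truck 1; 119 kg remain.
Put 142 kg in truck 2; 8 kg remain.
Put 45 kg in truck 1; 74 kg remain.
Put 142 kg in truck 3; 8 kg remain.
Put 143 kg in truck 4; 7 kg remain.
Put 35 kg in truck 1; 39 kg remain.
Put 86 kg in truck 5; 64 kg remain.
Put 15 kg in truck 1; 24 kg remain.
Put 119 kg in truck 6; 31 kg remain.
Put 54 kg in truck 5; 10 kg remain.
Put 39 kg in truck 7; 111 kg remain.
Put 80 kg in truck 7; 31 kg remain.
Put 33 kg in truck 8; 117 kg remain.
Put 61 kg in truck 8; 56 kg remain.
Put 89 kg in truck 9; 61 kg remain.
Put 41 kg in truck 8; 15 kg remain.
Put 15 kg in truck 1; 9 kg remain.
Put 138 kg in truck 10; 12 kg remain.

10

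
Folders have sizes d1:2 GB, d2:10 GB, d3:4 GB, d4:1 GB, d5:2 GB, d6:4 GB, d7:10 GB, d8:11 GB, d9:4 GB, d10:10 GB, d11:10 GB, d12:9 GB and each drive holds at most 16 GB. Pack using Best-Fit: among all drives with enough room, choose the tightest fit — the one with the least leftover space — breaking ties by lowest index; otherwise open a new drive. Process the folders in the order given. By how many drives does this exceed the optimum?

0

Best-Fit: [2,10,4] [1,2,4,9] [10] [11,4] [10] [10] → 6 drives.
6 folders exceed 8 GB (half the capacity), and no two of those can share a drive, so at least 6 drives are needed.
So 6 is already optimal.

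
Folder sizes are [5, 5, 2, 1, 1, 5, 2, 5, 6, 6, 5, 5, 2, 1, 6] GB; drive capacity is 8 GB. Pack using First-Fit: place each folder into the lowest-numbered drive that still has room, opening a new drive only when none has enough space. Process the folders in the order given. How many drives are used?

9

Put 5 GB in drive 1; 3 GB remain.
Put 5 GB in drive 2; 3 GB remain.
Put 2 GB in drive 1; 1 GB remain.
Put 1 GB in drive 1; 0 GB remain.
Put 1 GB in drive 2; 2 GB remain.
Put 5 GB in drive 3; 3 GB remain.
Put 2 GB in drive 2; 0 GB remain.
Put 5 GB in drive 4; 3 GB remain.
Put 6 GB in drive 5; 2 GB remain.
Put 6 GB in drive 6; 2 GB remain.
Put 5 GB in drive 7; 3 GB remain.
Put 5 GB in drive 8; 3 GB remain.
Put 2 GB in drive 3; 1 GB remain.
Put 1 GB in drive 3; 0 GB remain.
Put 6 GB in drive 9; 2 GB remain.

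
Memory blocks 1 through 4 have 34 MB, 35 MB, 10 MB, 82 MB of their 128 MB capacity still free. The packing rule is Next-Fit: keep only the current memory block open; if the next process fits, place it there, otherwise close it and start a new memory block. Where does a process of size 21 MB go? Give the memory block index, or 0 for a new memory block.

Next-Fit only looks at memory block 4, which has 82 MB free.
21 MB fits there.

4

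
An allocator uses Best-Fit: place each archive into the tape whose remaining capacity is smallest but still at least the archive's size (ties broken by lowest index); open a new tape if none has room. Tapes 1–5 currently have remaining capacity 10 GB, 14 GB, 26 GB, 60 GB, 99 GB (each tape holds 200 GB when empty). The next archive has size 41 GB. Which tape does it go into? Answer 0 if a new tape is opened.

4

Tapes with room: tape 4 (60 GB), tape 5 (99 GB).
Tightest fit is tape 4 with 60 GB free.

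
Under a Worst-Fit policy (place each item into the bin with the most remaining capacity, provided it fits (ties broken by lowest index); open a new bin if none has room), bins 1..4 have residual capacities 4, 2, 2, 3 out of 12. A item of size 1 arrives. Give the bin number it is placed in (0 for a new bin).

Bins with room: bin 1 (4), bin 2 (2), bin 3 (2), bin 4 (3).
Most room is bin 1 with 4 free.

1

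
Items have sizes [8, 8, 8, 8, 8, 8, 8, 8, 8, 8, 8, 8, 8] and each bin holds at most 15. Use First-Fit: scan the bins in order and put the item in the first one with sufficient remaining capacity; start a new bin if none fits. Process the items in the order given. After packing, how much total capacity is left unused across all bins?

bin 1: place 8, 7 left
bin 2: place 8, 7 left
bin 3: place 8, 7 left
bin 4: place 8, 7 left
bin 5: place 8, 7 left
bin 6: place 8, 7 left
bin 7: place 8, 7 left
bin 8: place 8, 7 left
bin 9: place 8, 7 left
bin 10: place 8, 7 left
bin 11: place 8, 7 left
bin 12: place 8, 7 left
bin 13: place 8, 7 left
13 bins × 15 = 195; used 104; unused 91.

91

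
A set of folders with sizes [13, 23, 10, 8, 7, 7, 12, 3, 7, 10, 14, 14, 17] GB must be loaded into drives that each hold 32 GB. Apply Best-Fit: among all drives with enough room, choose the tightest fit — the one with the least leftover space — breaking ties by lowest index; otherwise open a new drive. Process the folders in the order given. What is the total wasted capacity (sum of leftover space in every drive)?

15

drive 1: place 13 GB, 19 GB left
drive 2: place 23 GB, 9 GB left
drive 1: place 10 GB, 9 GB left
drive 1: place 8 GB, 1 GB left
drive 2: place 7 GB, 2 GB left
drive 3: place 7 GB, 25 GB left
drive 3: place 12 GB, 13 GB left
drive 3: place 3 GB, 10 GB left
drive 3: place 7 GB, 3 GB left
drive 4: place 10 GB, 22 GB left
drive 4: place 14 GB, 8 GB left
drive 5: place 14 GB, 18 GB left
drive 5: place 17 GB, 1 GB left
5 drives × 32 GB = 160 GB; used 145 GB; unused 15 GB.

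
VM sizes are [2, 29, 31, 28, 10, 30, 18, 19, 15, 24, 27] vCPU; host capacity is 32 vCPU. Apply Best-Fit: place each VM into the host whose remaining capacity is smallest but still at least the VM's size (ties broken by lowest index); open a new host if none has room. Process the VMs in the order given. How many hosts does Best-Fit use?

Put 2 vCPU in host 1; 30 vCPU remain.
Put 29 vCPU in host 1; 1 vCPU remain.
Put 31 vCPU in host 2; 1 vCPU remain.
Put 28 vCPU in host 3; 4 vCPU remain.
Put 10 vCPU in host 4; 22 vCPU remain.
Put 30 vCPU in host 5; 2 vCPU remain.
Put 18 vCPU in host 4; 4 vCPU remain.
Put 19 vCPU in host 6; 13 vCPU remain.
Put 15 vCPU in host 7; 17 vCPU remain.
Put 24 vCPU in host 8; 8 vCPU remain.
Put 27 vCPU in host 9; 5 vCPU remain.
Final hosts: [2,29] [31] [28] [10,18] [30] [19] [15] [24] [27].

9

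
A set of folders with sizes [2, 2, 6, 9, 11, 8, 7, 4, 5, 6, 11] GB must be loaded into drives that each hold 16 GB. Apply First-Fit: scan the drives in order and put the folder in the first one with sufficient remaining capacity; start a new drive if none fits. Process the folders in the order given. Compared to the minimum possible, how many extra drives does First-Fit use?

First-Fit: [2,2,6,4] [9,7] [11,5] [8,6] [11] → 5 drives.
Total size 71 GB; any packing needs at least ⌈71/16⌉ = 5 drives.
So 5 is already optimal.

0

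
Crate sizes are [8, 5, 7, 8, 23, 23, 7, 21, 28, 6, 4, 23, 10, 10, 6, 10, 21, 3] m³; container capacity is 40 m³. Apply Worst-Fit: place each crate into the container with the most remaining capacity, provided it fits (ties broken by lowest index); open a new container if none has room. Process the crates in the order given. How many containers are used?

Put 8 m³ in container 1; 32 m³ remain.
Put 5 m³ in container 1; 27 m³ remain.
Put 7 m³ in container 1; 20 m³ remain.
Put 8 m³ in container 1; 12 m³ remain.
Put 23 m³ in container 2; 17 m³ remain.
Put 23 m³ in container 3; 17 m³ remain.
Put 7 m³ in container 2; 10 m³ remain.
Put 21 m³ in container 4; 19 m³ remain.
Put 28 m³ in container 5; 12 m³ remain.
Put 6 m³ in container 4; 13 m³ remain.
Put 4 m³ in container 3; 13 m³ remain.
Put 23 m³ in container 6; 17 m³ remain.
Put 10 m³ in container 6; 7 m³ remain.
Put 10 m³ in container 3; 3 m³ remain.
Put 6 m³ in container 4; 7 m³ remain.
Put 10 m³ in container 1; 2 m³ remain.
Put 21 m³ in container 7; 19 m³ remain.
Put 3 m³ in container 7; 16 m³ remain.
Final containers: [8,5,7,8,10] [23,7] [23,4,10] [21,6,6] [28] [23,10] [21,3].

7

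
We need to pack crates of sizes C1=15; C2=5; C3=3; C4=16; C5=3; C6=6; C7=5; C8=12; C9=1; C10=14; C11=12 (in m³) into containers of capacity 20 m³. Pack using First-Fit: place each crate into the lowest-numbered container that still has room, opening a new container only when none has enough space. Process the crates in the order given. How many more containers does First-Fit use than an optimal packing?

1

First-Fit: [15,5] [3,16,1] [3,6,5] [12] [14] [12] → 6 containers.
Total size 92 m³; any packing needs at least ⌈92/20⌉ = 5 containers.
An optimal packing achieves that bound: [16,3,1] [15,5] [14,6] [12,5,3] [12] → 5 containers.
Excess: 6 − 5 = 1.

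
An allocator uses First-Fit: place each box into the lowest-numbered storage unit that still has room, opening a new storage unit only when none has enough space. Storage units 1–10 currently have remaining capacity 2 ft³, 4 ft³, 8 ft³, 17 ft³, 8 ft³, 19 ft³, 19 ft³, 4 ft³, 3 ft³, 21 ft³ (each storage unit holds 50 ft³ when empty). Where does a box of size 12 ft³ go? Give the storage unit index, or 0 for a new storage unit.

4

Storage units with room: storage unit 4 (17 ft³), storage unit 6 (19 ft³), storage unit 7 (19 ft³), storage unit 10 (21 ft³).
The first with room is storage unit 4.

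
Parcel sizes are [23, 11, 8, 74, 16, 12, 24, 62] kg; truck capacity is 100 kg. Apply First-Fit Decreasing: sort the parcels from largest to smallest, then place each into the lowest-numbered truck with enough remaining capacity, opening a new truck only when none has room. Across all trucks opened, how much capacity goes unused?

70

Sorted descending: 74, 62, 24, 23, 16, 12, 11, 8.
74 kg → truck 1 (remaining 26 kg)
62 kg → truck 2 (remaining 38 kg)
24 kg → truck 1 (remaining 2 kg)
23 kg → truck 2 (remaining 15 kg)
16 kg → truck 3 (remaining 84 kg)
12 kg → truck 2 (remaining 3 kg)
11 kg → truck 3 (remaining 73 kg)
8 kg → truck 3 (remaining 65 kg)
3 trucks × 100 kg = 300 kg; used 230 kg; unused 70 kg.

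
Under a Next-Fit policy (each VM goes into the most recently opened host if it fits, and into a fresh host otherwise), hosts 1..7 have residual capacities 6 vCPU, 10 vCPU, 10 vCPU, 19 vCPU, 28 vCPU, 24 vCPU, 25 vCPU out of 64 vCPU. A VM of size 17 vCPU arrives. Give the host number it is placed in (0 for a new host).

Next-Fit only looks at host 7, which has 25 vCPU free.
17 vCPU fits there.

7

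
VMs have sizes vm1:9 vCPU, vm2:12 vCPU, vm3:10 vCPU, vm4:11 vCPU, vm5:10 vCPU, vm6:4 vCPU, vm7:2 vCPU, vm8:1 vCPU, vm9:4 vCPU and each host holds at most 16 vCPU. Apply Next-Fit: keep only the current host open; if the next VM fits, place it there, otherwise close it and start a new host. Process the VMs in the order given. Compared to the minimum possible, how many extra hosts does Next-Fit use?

1

Next-Fit: [9] [12] [10] [11] [10,4,2] [1,4] → 6 hosts.
5 VMs exceed 8 vCPU (half the capacity), and no two of those can share a host, so at least 5 hosts are needed.
An optimal packing achieves that bound: [12,4] [11,4,1] [10,2] [10] [9] → 5 hosts.
Excess: 6 − 5 = 1.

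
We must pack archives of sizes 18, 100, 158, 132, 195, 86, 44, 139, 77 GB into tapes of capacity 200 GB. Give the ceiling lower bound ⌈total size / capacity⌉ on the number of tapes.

5 tapes

Total size = 18 + 100 + 158 + 132 + 195 + 86 + 44 + 139 + 77 = 949 GB.
⌈949 / 200⌉ = 5.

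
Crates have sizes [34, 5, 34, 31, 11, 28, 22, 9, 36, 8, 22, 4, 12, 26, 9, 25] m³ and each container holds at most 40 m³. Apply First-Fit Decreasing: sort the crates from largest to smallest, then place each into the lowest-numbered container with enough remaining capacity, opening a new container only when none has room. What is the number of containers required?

Sorted descending: 36, 34, 34, 31, 28, 26, 25, 22, 22, 12, 11, 9, 9, 8, 5, 4.
36 m³ → container 1 (remaining 4 m³)
34 m³ → container 2 (remaining 6 m³)
34 m³ → container 3 (remaining 6 m³)
31 m³ → container 4 (remaining 9 m³)
28 m³ → container 5 (remaining 12 m³)
26 m³ → container 6 (remaining 14 m³)
25 m³ → container 7 (remaining 15 m³)
22 m³ → container 8 (remaining 18 m³)
22 m³ → container 9 (remaining 18 m³)
12 m³ → container 5 (remaining 0 m³)
11 m³ → container 6 (remaining 3 m³)
9 m³ → container 4 (remaining 0 m³)
9 m³ → container 7 (remaining 6 m³)
8 m³ → container 8 (remaining 10 m³)
5 m³ → container 2 (remaining 1 m³)
4 m³ → container 1 (remaining 0 m³)

9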